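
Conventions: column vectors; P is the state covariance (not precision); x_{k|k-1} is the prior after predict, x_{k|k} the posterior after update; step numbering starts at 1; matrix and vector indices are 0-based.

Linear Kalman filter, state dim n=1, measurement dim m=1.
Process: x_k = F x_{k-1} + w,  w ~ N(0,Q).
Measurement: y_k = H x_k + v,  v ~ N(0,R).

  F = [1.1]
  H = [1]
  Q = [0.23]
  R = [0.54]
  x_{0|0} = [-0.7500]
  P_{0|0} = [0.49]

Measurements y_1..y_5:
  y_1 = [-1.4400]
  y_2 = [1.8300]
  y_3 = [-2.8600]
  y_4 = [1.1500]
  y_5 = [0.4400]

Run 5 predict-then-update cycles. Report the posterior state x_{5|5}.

x_post = [0.1719]

step 1: x^-=[-0.8250]  P^-=[0.8229]  S=[1.3629]  K=[0.6038]  nu=[-0.6150]  x^+=[-1.1963]  P^+=[0.3260]
step 2: x^-=[-1.3160]  P^-=[0.6245]  S=[1.1645]  K=[0.5363]  nu=[3.1460]  x^+=[0.3712]  P^+=[0.2896]
step 3: x^-=[0.4083]  P^-=[0.5804]  S=[1.1204]  K=[0.5180]  nu=[-3.2683]  x^+=[-1.2848]  P^+=[0.2797]
step 4: x^-=[-1.4133]  P^-=[0.5685]  S=[1.1085]  K=[0.5128]  nu=[2.5633]  x^+=[-0.0987]  P^+=[0.2769]
step 5: x^-=[-0.1086]  P^-=[0.5651]  S=[1.1051]  K=[0.5114]  nu=[0.5486]  x^+=[0.1719]  P^+=[0.2761]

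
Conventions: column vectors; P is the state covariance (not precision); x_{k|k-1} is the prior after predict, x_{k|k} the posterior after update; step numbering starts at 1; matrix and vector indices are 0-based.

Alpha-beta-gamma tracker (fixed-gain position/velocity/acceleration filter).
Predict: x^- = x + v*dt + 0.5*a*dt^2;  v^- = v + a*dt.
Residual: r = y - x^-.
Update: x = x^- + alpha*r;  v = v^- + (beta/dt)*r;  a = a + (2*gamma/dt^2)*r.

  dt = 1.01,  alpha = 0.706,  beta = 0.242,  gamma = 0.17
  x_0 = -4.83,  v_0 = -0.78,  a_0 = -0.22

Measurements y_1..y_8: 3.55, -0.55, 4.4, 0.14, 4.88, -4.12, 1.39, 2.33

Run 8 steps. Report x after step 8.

step 1: x_pred=-5.7300  r=9.2800  x^+=0.8217  v^+=1.2213  a^+=2.8730
step 2: x_pred=3.5206  r=-4.0706  x^+=0.6468  v^+=3.1478  a^+=1.5163
step 3: x_pred=4.5994  r=-0.1994  x^+=4.4586  v^+=4.6314  a^+=1.4498
step 4: x_pred=9.8759  r=-9.7359  x^+=3.0023  v^+=3.7630  a^+=-1.7951
step 5: x_pred=5.8874  r=-1.0074  x^+=5.1762  v^+=1.7086  a^+=-2.1309
step 6: x_pred=5.8150  r=-9.9350  x^+=-1.1991  v^+=-2.8241  a^+=-5.4422
step 7: x_pred=-6.8273  r=8.2173  x^+=-1.0259  v^+=-6.3519  a^+=-2.7034
step 8: x_pred=-8.8201  r=11.1501  x^+=-0.9481  v^+=-6.4107  a^+=1.0129

x_post = -0.9481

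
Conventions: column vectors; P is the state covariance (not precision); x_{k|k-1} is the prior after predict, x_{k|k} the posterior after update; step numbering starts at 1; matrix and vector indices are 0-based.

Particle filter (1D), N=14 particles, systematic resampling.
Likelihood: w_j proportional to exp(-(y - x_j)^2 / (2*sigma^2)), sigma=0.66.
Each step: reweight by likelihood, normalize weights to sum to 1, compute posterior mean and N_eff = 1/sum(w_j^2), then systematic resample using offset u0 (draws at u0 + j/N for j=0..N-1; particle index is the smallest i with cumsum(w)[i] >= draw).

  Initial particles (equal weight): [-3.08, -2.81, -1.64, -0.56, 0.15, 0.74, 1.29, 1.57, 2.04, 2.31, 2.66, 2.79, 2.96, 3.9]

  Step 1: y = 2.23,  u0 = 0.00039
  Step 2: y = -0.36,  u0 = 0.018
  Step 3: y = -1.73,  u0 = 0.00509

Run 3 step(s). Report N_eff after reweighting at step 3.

step 1: w=[0.0000, 0.0000, 0.0000, 0.0000, 0.0014, 0.0153, 0.0712, 0.1190, 0.1883, 0.1948, 0.1587, 0.1369, 0.1064, 0.0080]  mean=2.2745  Neff=6.7489  idx=[4, 6, 7, 8, 8, 8, 9, 9, 9, 10, 10, 11, 11, 12]
step 2: w=[0.9220, 0.0546, 0.0173, 0.0017, 0.0017, 0.0017, 0.0003, 0.0003, 0.0003, 0.0000, 0.0000, 0.0000, 0.0000, 0.0000]  mean=0.2488  Neff=1.1719  idx=[0, 0, 0, 0, 0, 0, 0, 0, 0, 0, 0, 0, 0, 1]
step 3: w=[0.0769, 0.0769, 0.0769, 0.0769, 0.0769, 0.0769, 0.0769, 0.0769, 0.0769, 0.0769, 0.0769, 0.0769, 0.0769, 0.0001]  mean=0.1501  Neff=13.0033  idx=[0, 0, 1, 2, 3, 4, 5, 6, 7, 8, 9, 10, 11, 12]

N_eff = 13.0033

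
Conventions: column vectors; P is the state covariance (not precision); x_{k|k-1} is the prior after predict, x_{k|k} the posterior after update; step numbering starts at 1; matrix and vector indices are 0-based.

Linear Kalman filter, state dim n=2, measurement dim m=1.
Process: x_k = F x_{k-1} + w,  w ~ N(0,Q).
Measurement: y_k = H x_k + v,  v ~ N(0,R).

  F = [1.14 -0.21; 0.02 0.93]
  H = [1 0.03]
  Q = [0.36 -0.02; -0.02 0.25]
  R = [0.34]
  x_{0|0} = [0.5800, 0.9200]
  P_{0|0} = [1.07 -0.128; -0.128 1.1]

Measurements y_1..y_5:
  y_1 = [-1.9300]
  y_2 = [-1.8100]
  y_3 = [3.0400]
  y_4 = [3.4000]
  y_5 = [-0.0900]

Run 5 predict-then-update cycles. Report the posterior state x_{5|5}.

step 1: x^-=[0.4680, 0.8672]  P^-=[1.8604 -0.3456; -0.3456 1.1971]  S=[2.1807]  K=[0.8483; -0.1420]  nu=[-2.4240]  x^+=[-1.5884, 1.2114]  P^+=[0.2909 -0.0829; -0.0829 1.1531]
step 2: x^-=[-2.0652, 1.0949]  P^-=[0.8286 -0.3261; -0.3261 1.2443]  S=[1.1502]  K=[0.7119; -0.2510]  nu=[0.2223]  x^+=[-1.9069, 1.0391]  P^+=[0.2457 -0.1205; -0.1205 1.1718]
step 3: x^-=[-2.3921, 0.9282]  P^-=[0.7887 -0.3705; -0.3705 1.2591]  S=[1.1076]  K=[0.7020; -0.3004]  nu=[5.4042]  x^+=[1.4019, -0.6954]  P^+=[0.2428 -0.1369; -0.1369 1.1592]
step 4: x^-=[1.7442, -0.6187]  P^-=[0.7922 -0.3854; -0.3854 1.2476]  S=[1.1102]  K=[0.7032; -0.3135]  nu=[1.6744]  x^+=[2.9215, -1.1436]  P^+=[0.2433 -0.1407; -0.1407 1.1385]
step 5: x^-=[3.5707, -1.0051]  P^-=[0.7938 -0.3854; -0.3854 1.2295]  S=[1.1118]  K=[0.7036; -0.3135]  nu=[-3.6305]  x^+=[1.0163, 0.1330]  P^+=[0.2434 -0.1402; -0.1402 1.1203]

x_post = [1.0163, 0.1330]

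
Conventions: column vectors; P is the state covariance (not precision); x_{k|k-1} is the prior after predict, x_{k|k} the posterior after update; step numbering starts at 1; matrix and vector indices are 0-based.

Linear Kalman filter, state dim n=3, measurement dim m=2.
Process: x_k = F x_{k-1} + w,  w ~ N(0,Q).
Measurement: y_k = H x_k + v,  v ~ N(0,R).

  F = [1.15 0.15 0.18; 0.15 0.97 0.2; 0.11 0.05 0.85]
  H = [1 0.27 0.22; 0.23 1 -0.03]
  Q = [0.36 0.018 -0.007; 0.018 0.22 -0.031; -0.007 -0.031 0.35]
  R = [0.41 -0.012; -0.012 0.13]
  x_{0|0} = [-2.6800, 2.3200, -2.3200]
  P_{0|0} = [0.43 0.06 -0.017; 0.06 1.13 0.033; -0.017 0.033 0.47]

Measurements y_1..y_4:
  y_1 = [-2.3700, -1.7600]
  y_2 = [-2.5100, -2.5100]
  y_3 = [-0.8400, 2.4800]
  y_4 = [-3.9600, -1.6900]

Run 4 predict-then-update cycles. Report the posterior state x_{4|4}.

step 1: x^-=[-3.1516, 1.3844, -2.1508]  P^-=[0.9848 0.3442 0.1198; 0.3442 1.3409 0.1426; 0.1198 0.1426 0.6979]  S=[1.7818 0.9702; 0.9702 1.6718]  K=[0.6358 -0.0298; -0.0690 0.8869; 0.1848 -0.0179]  nu=[0.8810, -2.4841]  x^+=[-2.5174, -0.8795, -1.9434]  P^+=[0.2997 -0.0826 -0.0741; -0.0826 0.1361 0.0318; -0.0741 0.0318 0.6430]
step 2: x^-=[-3.3768, -1.6194, -1.9728]  P^-=[0.7227 0.0061 0.0547; 0.0061 0.3643 0.0958; 0.0547 0.0958 0.8064]  S=[1.2370 0.2751; 0.2751 0.5296]  K=[0.5920 0.0146; -0.0576 0.7151; 0.1958 0.0573]  nu=[1.7380, -0.1731]  x^+=[-2.3503, -1.8433, -1.6425]  P^+=[0.2843 -0.0736 -0.0993; -0.0736 0.1121 0.0505; -0.0993 0.0505 0.7511]
step 3: x^-=[-3.2750, -2.4690, -1.7468]  P^-=[0.6990 0.0115 0.0471; 0.0115 0.3541 0.1257; 0.0471 0.1257 0.8813]  S=[1.2194 0.2784; 0.2784 0.5190]  K=[0.5802 0.0180; -0.0510 0.7075; 0.2018 0.1039]  nu=[3.4859, 5.6499]  x^+=[-1.1509, 1.3506, -0.4564]  P^+=[0.2826 -0.0730 -0.1144; -0.0730 0.1112 0.0618; -0.1144 0.0618 0.8144]
step 4: x^-=[-1.2030, 1.0461, -0.4470]  P^-=[0.6934 0.0124 0.0431; 0.0124 0.3595 0.1437; 0.0431 0.1437 0.9252]  S=[1.2171 0.2829; 0.2829 0.5235]  K=[0.5770 0.0140; -0.0493 0.7106; 0.2044 0.1299]  nu=[-2.9411, -2.4728]  x^+=[-2.9346, -0.5660, -1.3693]  P^+=[0.2835 -0.0740 -0.1233; -0.0740 0.1120 0.0683; -0.1233 0.0683 0.8505]

x_post = [-2.9346, -0.5660, -1.3693]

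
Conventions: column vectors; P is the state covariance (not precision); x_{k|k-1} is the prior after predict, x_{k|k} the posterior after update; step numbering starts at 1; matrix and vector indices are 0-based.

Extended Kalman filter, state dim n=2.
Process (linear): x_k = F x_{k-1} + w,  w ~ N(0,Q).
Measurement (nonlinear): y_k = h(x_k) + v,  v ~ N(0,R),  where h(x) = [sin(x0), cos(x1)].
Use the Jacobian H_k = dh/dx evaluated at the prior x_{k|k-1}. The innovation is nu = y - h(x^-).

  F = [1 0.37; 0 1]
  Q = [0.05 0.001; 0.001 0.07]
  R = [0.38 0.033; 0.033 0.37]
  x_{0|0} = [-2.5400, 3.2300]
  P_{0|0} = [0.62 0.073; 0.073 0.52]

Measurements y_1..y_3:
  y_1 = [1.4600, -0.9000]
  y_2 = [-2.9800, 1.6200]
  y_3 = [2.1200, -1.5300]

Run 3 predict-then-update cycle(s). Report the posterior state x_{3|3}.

step 1: x^-=[-1.3449, 3.2300]  P^-=[0.7952 0.2664; 0.2664 0.5900]  H_jac=[0.2240 0.0000; 0.0000 0.0883]  S=[0.4199 0.0383; 0.0383 0.3746]  K=[0.4224 0.0196; 0.1306 0.1257]  nu=[2.4346, 0.0961]  x^+=[-0.3147, 3.5602]  P^+=[0.7195 0.2402; 0.2402 0.5757]
step 2: x^-=[1.0026, 3.5602]  P^-=[1.0260 0.4542; 0.4542 0.6457]  H_jac=[0.5381 0.0000; 0.0000 0.4064]  S=[0.6771 0.1323; 0.1323 0.4767]  K=[0.7822 0.1701; 0.2679 0.4762]  nu=[-3.8229, 2.5337]  x^+=[-1.5566, 3.7426]  P^+=[0.5628 0.2184; 0.2184 0.4552]
step 3: x^-=[-0.1718, 3.7426]  P^-=[0.8367 0.3878; 0.3878 0.5252]  H_jac=[0.9853 0.0000; 0.0000 0.5655]  S=[1.1922 0.2491; 0.2491 0.5379]  K=[0.6712 0.0969; 0.2271 0.4469]  nu=[2.2910, -0.7052]  x^+=[1.2976, 3.9477]  P^+=[0.2621 0.1026; 0.1026 0.3057]

x_post = [1.2976, 3.9477]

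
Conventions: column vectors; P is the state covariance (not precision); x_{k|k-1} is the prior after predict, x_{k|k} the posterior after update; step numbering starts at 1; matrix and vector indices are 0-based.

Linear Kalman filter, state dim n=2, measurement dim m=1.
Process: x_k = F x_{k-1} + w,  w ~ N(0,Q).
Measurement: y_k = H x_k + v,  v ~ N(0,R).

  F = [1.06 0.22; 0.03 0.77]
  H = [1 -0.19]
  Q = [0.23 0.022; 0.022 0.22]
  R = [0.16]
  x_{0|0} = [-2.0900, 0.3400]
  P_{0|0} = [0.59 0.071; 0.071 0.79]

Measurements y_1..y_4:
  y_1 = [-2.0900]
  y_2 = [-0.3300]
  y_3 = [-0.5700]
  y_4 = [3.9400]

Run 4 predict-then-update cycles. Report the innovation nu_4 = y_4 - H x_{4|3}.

step 1: x^-=[-2.1406, 0.1991]  P^-=[0.9643 0.2330; 0.2330 0.6922]  S=[1.0607]  K=[0.8673; 0.0957]  nu=[0.0884]  x^+=[-2.0639, 0.2076]  P^+=[0.1663 0.1450; 0.1450 0.6825]
step 2: x^-=[-2.1421, 0.0979]  P^-=[0.5175 0.2622; 0.2622 0.6315]  S=[0.6007]  K=[0.7786; 0.2367]  nu=[1.8307]  x^+=[-0.7167, 0.5313]  P^+=[0.1534 0.1515; 0.1515 0.5978]
step 3: x^-=[-0.6428, 0.3876]  P^-=[0.5019 0.2528; 0.2528 0.5816]  S=[0.5868]  K=[0.7734; 0.2424]  nu=[0.1464]  x^+=[-0.5295, 0.4231]  P^+=[0.1509 0.1427; 0.1427 0.5471]
step 4: x^-=[-0.4682, 0.3099]  P^-=[0.4926 0.2369; 0.2369 0.5511]  S=[0.5824]  K=[0.7684; 0.2270]  nu=[4.4671]  x^+=[2.9644, 1.3239]  P^+=[0.1487 0.1353; 0.1353 0.5211]

innov = [4.4671]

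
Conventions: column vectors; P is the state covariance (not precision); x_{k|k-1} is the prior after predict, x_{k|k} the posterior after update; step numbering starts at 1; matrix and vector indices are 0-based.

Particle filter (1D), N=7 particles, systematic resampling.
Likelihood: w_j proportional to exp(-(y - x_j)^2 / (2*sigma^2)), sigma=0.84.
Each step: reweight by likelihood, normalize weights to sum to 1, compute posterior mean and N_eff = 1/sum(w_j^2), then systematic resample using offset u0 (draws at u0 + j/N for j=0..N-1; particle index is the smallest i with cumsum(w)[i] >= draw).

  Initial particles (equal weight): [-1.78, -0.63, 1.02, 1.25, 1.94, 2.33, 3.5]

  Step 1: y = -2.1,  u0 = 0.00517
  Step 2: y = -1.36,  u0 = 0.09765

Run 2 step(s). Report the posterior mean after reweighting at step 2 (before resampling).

step 1: w=[0.8104, 0.1884, 0.0009, 0.0003, 0.0000, 0.0000, 0.0000]  mean=-1.5599  Neff=1.4447  idx=[0, 0, 0, 0, 0, 0, 1]
step 2: w=[0.1476, 0.1476, 0.1476, 0.1476, 0.1476, 0.1476, 0.1146]  mean=-1.6482  Neff=6.9547  idx=[0, 1, 2, 3, 4, 5, 6]

post_mean = -1.6482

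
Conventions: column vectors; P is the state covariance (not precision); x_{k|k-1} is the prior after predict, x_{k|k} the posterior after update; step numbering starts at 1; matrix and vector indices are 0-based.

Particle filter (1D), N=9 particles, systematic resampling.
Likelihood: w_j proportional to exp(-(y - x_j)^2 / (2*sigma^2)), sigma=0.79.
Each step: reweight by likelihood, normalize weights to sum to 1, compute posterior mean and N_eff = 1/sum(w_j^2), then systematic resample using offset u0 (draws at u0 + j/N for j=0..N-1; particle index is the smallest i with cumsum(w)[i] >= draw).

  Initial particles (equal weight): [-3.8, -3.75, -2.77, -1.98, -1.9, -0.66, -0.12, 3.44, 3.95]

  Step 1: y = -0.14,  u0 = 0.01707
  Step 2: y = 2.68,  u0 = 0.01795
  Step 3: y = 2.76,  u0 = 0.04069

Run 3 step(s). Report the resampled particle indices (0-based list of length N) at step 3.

step 1: w=[0.0000, 0.0000, 0.0020, 0.0339, 0.0427, 0.4111, 0.5103, 0.0000, 0.0000]  mean=-0.4863  Neff=2.3128  idx=[3, 5, 5, 5, 5, 6, 6, 6, 6]
step 2: w=[0.0000, 0.0164, 0.0164, 0.0164, 0.0164, 0.2336, 0.2336, 0.2336, 0.2336]  mean=-0.1554  Neff=4.5589  idx=[2, 5, 5, 6, 6, 7, 7, 8, 8]
step 3: w=[0.0081, 0.1240, 0.1240, 0.1240, 0.1240, 0.1240, 0.1240, 0.1240, 0.1240]  mean=-0.1244  Neff=8.1272  idx=[1, 2, 3, 3, 4, 5, 6, 7, 8]

resampled_idx = [1, 2, 3, 3, 4, 5, 6, 7, 8]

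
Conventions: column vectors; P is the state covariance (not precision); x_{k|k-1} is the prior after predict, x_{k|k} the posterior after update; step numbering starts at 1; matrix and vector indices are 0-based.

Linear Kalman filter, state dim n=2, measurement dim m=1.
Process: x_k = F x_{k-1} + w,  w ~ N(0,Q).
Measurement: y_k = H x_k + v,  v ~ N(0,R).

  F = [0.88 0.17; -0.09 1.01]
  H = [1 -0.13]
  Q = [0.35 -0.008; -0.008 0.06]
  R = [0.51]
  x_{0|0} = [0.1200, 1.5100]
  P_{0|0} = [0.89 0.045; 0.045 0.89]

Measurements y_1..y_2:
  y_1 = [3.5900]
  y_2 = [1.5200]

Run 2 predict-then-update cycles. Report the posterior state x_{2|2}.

step 1: x^-=[0.3623, 1.5143]  P^-=[1.0784 0.1136; 0.1136 0.9669]  S=[1.5752]  K=[0.6752; -0.0077]  nu=[3.4246]  x^+=[2.6747, 1.4881]  P^+=[0.3602 0.1218; 0.1218 0.9668]
step 2: x^-=[2.6067, 1.2622]  P^-=[0.6933 0.2359; 0.2359 1.0270]  S=[1.1594]  K=[0.5716; 0.0883]  nu=[-0.9226]  x^+=[2.0794, 1.1808]  P^+=[0.3146 0.1774; 0.1774 1.0180]

x_post = [2.0794, 1.1808]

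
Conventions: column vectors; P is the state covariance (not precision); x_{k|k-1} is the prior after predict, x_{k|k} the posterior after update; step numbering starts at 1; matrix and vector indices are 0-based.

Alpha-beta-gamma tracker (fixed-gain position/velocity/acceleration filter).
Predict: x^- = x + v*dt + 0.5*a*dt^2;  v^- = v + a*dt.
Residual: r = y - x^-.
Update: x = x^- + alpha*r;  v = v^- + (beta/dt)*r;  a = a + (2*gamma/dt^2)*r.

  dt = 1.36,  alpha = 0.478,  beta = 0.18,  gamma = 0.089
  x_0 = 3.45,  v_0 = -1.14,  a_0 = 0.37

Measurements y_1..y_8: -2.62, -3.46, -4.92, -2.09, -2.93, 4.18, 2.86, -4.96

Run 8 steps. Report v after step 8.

v_post = 3.9736

step 1: x_pred=2.2418  r=-4.8618  x^+=-0.0822  v^+=-1.2803  a^+=-0.0979
step 2: x_pred=-1.9138  r=-1.5462  x^+=-2.6529  v^+=-1.6180  a^+=-0.2467
step 3: x_pred=-5.0816  r=0.1616  x^+=-5.0043  v^+=-1.9321  a^+=-0.2311
step 4: x_pred=-7.8458  r=5.7558  x^+=-5.0945  v^+=-1.4847  a^+=0.3228
step 5: x_pred=-6.8152  r=3.8852  x^+=-4.9581  v^+=-0.5315  a^+=0.6967
step 6: x_pred=-5.0366  r=9.2166  x^+=-0.6310  v^+=1.6359  a^+=1.5837
step 7: x_pred=3.0583  r=-0.1983  x^+=2.9635  v^+=3.7634  a^+=1.5646
step 8: x_pred=9.5286  r=-14.4886  x^+=2.6031  v^+=3.9736  a^+=0.1702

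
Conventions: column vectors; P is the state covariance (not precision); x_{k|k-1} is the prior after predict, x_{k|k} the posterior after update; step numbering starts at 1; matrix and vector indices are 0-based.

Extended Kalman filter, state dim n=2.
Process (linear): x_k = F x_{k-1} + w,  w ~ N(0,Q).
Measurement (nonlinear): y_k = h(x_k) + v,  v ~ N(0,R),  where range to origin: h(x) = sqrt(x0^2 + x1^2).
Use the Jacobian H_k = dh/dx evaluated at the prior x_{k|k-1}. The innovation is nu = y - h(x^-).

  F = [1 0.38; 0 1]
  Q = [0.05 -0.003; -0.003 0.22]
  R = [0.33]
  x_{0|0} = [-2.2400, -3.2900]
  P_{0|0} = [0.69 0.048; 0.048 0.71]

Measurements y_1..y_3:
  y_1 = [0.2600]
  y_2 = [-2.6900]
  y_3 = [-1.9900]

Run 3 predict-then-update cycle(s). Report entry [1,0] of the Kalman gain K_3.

step 1: x^-=[-3.4902, -3.2900]  P^-=[0.8790 0.3148; 0.3148 0.9300]  H_jac=[-0.7277 -0.6859]  S=[1.5472]  K=[-0.5530; -0.5603]  nu=[-4.5364]  x^+=[-0.9818, -0.7481]  P^+=[0.4059 -0.1646; -0.1646 0.4442]
step 2: x^-=[-1.2660, -0.7481]  P^-=[0.3950 0.0012; 0.0012 0.6642]  H_jac=[-0.8609 -0.5087]  S=[0.7957]  K=[-0.4281; -0.4259]  nu=[-4.1605]  x^+=[0.5152, 1.0240]  P^+=[0.2491 -0.1439; -0.1439 0.5198]
step 3: x^-=[0.9043, 1.0240]  P^-=[0.2648 0.0506; 0.0506 0.7398]  H_jac=[0.6619 0.7496]  S=[0.9120]  K=[0.2338; 0.6448]  nu=[-3.3562]  x^+=[0.1195, -1.1402]  P^+=[0.2150 -0.0869; -0.0869 0.3606]

K[1,0] = 0.6448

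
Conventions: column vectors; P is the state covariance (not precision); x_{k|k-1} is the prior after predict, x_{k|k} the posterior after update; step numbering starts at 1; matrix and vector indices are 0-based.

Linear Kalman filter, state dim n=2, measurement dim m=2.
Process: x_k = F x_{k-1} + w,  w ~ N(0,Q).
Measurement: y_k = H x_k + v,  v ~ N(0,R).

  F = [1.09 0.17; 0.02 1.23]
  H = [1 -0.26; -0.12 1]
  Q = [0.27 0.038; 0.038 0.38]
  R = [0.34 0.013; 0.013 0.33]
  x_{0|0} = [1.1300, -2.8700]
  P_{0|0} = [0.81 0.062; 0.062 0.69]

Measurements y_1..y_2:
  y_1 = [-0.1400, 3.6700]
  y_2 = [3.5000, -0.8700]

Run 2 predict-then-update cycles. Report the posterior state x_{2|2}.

step 1: x^-=[0.7438, -3.5075]  P^-=[1.2753 0.2833; 0.2833 1.4273]  S=[1.5645 -0.2190; -0.2190 1.7077]  K=[0.7930 0.1780; 0.0591 0.8235]  nu=[-1.7957, 7.2668]  x^+=[0.6131, 2.3704]  P^+=[0.2992 0.1049; 0.1049 0.2851]
step 2: x^-=[1.0712, 2.9278]  P^-=[0.6726 0.2452; 0.2452 0.8166]  S=[0.9403 -0.0272; -0.0272 1.0975]  K=[0.6523 0.1660; 0.0557 0.7187]  nu=[3.1900, -3.6693]  x^+=[2.5429, 0.4686]  P^+=[0.2481 0.0930; 0.0930 0.2491]

x_post = [2.5429, 0.4686]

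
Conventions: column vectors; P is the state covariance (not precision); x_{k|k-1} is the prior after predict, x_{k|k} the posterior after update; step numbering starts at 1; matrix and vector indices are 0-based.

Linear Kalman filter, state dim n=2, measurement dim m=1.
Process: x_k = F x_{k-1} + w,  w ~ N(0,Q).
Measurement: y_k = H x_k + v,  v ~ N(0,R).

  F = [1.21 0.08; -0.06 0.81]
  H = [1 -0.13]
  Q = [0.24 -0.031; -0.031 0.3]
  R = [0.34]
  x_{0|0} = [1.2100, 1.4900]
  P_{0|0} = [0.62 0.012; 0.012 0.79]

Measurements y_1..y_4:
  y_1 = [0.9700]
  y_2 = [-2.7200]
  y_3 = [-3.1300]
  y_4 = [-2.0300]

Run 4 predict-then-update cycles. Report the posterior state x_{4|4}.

x_post = [-2.2510, 0.8660]

step 1: x^-=[1.5833, 1.1343]  P^-=[1.1551 -0.0131; -0.0131 0.8194]  S=[1.5124]  K=[0.7649; -0.0791]  nu=[-0.4658]  x^+=[1.2270, 1.1712]  P^+=[0.2703 0.0784; 0.0784 0.8099]
step 2: x^-=[1.5783, 0.8750]  P^-=[0.6560 0.0783; 0.0783 0.8247]  S=[0.9896]  K=[0.6526; -0.0292]  nu=[-4.1846]  x^+=[-1.1527, 0.9972]  P^+=[0.2345 0.0972; 0.0972 0.8239]
step 3: x^-=[-1.3150, 0.8769]  P^-=[0.6075 0.1001; 0.1001 0.8320]  S=[0.9355]  K=[0.6354; -0.0086]  nu=[-1.7010]  x^+=[-2.3959, 0.8915]  P^+=[0.2297 0.1052; 0.1052 0.8319]
step 4: x^-=[-2.8277, 0.8658]  P^-=[0.6020 0.1089; 0.1089 0.8364]  S=[0.9279]  K=[0.6336; 0.0001]  nu=[0.9102]  x^+=[-2.2510, 0.8660]  P^+=[0.2296 0.1088; 0.1088 0.8364]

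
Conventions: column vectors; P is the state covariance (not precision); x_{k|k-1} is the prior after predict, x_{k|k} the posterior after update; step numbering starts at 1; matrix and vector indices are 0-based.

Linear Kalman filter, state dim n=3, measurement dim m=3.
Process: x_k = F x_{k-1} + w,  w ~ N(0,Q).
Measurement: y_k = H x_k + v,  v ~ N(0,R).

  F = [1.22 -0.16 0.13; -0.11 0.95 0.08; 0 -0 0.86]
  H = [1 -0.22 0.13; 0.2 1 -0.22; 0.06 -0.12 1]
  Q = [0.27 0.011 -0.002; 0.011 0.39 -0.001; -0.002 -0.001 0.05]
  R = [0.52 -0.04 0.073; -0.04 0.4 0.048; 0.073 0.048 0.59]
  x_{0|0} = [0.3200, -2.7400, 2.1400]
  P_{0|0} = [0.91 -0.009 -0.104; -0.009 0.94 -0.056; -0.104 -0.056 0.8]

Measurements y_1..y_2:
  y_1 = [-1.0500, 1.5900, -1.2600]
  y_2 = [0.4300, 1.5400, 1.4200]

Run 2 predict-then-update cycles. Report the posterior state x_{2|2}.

step 1: x^-=[1.1070, -2.4670, 1.8404]  P^-=[1.6349 -0.2711 -0.0140; -0.2711 1.2497 0.0181; -0.0140 0.0181 0.6417]  S=[2.3408 -0.2596 0.3053; -0.2596 1.6309 -0.2173; 0.3053 -0.2173 1.2534]  K=[0.7477 0.1466 -0.0636; -0.1591 0.7111 0.0439; -0.0411 -0.0148 0.5170]  nu=[-2.9390, 4.2405, -3.4629]  x^+=[-0.2483, 0.8641, 0.1081]  P^+=[0.3681 -0.0488 -0.0038; -0.0488 0.3224 0.0900; -0.0038 0.0900 0.3123]
step 2: x^-=[-0.4272, 0.8568, 0.0930]  P^-=[0.8454 -0.1319 0.0165; -0.1319 0.7114 0.0944; 0.0165 0.0944 0.2810]  S=[1.4615 -0.1479 0.1910; -0.1479 1.0631 0.0062; 0.1910 0.0062 0.8655]  K=[0.6170 0.1177 -0.0410; -0.1309 0.6065 0.0258; -0.0162 0.0296 0.3161]  nu=[1.0336, 0.7891, 1.4555]  x^+=[0.2437, 1.2377, 0.5597]  P^+=[0.3040 -0.0396 0.0035; -0.0396 0.2724 0.0699; 0.0035 0.0699 0.1949]

x_post = [0.2437, 1.2377, 0.5597]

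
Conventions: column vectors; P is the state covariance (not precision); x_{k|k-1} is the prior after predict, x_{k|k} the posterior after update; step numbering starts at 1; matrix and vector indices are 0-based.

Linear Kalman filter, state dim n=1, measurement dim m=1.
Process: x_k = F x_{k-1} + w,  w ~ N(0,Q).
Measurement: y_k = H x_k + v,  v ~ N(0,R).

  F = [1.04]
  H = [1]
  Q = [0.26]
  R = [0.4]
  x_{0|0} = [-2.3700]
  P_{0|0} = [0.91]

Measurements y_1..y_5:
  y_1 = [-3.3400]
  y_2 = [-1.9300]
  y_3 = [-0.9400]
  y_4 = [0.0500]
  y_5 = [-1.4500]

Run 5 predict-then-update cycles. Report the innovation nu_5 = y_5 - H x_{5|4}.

innov = [-0.6902]

step 1: x^-=[-2.4648]  P^-=[1.2443]  S=[1.6443]  K=[0.7567]  nu=[-0.8752]  x^+=[-3.1271]  P^+=[0.3027]
step 2: x^-=[-3.2522]  P^-=[0.5874]  S=[0.9874]  K=[0.5949]  nu=[1.3222]  x^+=[-2.4656]  P^+=[0.2380]
step 3: x^-=[-2.5642]  P^-=[0.5174]  S=[0.9174]  K=[0.5640]  nu=[1.6242]  x^+=[-1.6482]  P^+=[0.2256]
step 4: x^-=[-1.7141]  P^-=[0.5040]  S=[0.9040]  K=[0.5575]  nu=[1.7641]  x^+=[-0.7306]  P^+=[0.2230]
step 5: x^-=[-0.7598]  P^-=[0.5012]  S=[0.9012]  K=[0.5562]  nu=[-0.6902]  x^+=[-1.1437]  P^+=[0.2225]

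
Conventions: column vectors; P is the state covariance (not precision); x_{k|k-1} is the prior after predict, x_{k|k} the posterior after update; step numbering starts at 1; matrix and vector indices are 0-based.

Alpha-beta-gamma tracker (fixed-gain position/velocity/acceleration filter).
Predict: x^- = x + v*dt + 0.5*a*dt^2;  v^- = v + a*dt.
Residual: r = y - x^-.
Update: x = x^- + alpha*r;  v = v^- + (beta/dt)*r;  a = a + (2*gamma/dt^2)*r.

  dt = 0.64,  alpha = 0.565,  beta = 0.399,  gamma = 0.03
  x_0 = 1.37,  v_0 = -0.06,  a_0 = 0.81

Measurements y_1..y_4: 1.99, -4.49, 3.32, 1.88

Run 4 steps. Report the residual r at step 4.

step 1: x_pred=1.4975  r=0.4925  x^+=1.7758  v^+=0.7655  a^+=0.8821
step 2: x_pred=2.4463  r=-6.9363  x^+=-1.4727  v^+=-2.9943  a^+=-0.1339
step 3: x_pred=-3.4165  r=6.7365  x^+=0.3896  v^+=1.1198  a^+=0.8529
step 4: x_pred=1.2809  r=0.5991  x^+=1.6194  v^+=2.0391  a^+=0.9406

resid = 0.5991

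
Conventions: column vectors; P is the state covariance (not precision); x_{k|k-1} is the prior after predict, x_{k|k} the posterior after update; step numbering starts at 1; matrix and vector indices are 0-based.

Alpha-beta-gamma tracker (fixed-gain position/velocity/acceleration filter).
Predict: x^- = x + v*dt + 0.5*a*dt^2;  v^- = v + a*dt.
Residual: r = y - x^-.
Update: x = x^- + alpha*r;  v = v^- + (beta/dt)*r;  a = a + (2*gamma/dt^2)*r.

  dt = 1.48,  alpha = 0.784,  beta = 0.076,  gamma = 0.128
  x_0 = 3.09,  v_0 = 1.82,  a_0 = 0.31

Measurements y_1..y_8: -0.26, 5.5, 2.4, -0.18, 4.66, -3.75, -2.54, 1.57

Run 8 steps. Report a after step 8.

step 1: x_pred=6.1231  r=-6.3831  x^+=1.1188  v^+=1.9510  a^+=-0.4360
step 2: x_pred=3.5287  r=1.9713  x^+=5.0742  v^+=1.4069  a^+=-0.2056
step 3: x_pred=6.9313  r=-4.5313  x^+=3.3788  v^+=0.8699  a^+=-0.7352
step 4: x_pred=3.8610  r=-4.0410  x^+=0.6929  v^+=-0.4257  a^+=-1.2075
step 5: x_pred=-1.2596  r=5.9196  x^+=3.3814  v^+=-1.9088  a^+=-0.5157
step 6: x_pred=-0.0085  r=-3.7415  x^+=-2.9418  v^+=-2.8641  a^+=-0.9529
step 7: x_pred=-8.2244  r=5.6844  x^+=-3.7678  v^+=-3.9826  a^+=-0.2886
step 8: x_pred=-9.9781  r=11.5481  x^+=-0.9244  v^+=-3.8167  a^+=1.0611

a_post = 1.0611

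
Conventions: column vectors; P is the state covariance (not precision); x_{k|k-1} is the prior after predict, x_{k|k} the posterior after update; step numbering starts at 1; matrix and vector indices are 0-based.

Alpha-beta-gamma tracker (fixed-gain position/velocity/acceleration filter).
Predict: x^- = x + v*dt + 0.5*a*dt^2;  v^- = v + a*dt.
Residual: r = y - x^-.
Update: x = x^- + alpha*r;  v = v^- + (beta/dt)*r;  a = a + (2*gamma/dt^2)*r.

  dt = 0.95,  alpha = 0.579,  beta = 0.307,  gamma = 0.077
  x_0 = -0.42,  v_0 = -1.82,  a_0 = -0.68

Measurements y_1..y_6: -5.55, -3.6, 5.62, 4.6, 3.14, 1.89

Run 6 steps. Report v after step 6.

step 1: x_pred=-2.4558  r=-3.0941  x^+=-4.2474  v^+=-3.4659  a^+=-1.2080
step 2: x_pred=-8.0851  r=4.4851  x^+=-5.4882  v^+=-3.1641  a^+=-0.4427
step 3: x_pred=-8.6939  r=14.3139  x^+=-0.4061  v^+=1.0410  a^+=1.9998
step 4: x_pred=1.4853  r=3.1147  x^+=3.2887  v^+=3.9474  a^+=2.5313
step 5: x_pred=8.1810  r=-5.0410  x^+=5.2622  v^+=4.7231  a^+=1.6711
step 6: x_pred=10.5033  r=-8.6133  x^+=5.5162  v^+=3.5272  a^+=0.2014

v_post = 3.5272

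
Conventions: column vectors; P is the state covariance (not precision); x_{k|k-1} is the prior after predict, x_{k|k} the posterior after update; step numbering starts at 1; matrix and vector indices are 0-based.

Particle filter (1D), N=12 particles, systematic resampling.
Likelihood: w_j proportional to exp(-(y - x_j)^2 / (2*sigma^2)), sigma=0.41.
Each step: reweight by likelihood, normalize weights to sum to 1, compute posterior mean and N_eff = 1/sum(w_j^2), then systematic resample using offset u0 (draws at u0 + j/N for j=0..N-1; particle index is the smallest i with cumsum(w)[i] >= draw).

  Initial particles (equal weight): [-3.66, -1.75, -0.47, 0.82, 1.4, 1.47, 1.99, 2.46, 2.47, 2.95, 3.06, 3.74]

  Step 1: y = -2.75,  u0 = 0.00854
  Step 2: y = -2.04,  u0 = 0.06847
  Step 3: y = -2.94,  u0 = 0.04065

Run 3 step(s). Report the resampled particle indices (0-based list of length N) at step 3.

resampled_idx = [0, 1, 2, 3, 4, 5, 6, 7, 8, 9, 10, 11]

step 1: w=[0.6251, 0.3749, 0.0000, 0.0000, 0.0000, 0.0000, 0.0000, 0.0000, 0.0000, 0.0000, 0.0000, 0.0000]  mean=-2.9440  Neff=1.8822  idx=[0, 0, 0, 0, 0, 0, 0, 0, 1, 1, 1, 1]
step 2: w=[0.0001, 0.0001, 0.0001, 0.0001, 0.0001, 0.0001, 0.0001, 0.0001, 0.2497, 0.2497, 0.2497, 0.2497]  mean=-1.7520  Neff=4.0084  idx=[8, 8, 8, 9, 9, 9, 10, 10, 10, 11, 11, 11]
step 3: w=[0.0833, 0.0833, 0.0833, 0.0833, 0.0833, 0.0833, 0.0833, 0.0833, 0.0833, 0.0833, 0.0833, 0.0833]  mean=-1.7500  Neff=12.0000  idx=[0, 1, 2, 3, 4, 5, 6, 7, 8, 9, 10, 11]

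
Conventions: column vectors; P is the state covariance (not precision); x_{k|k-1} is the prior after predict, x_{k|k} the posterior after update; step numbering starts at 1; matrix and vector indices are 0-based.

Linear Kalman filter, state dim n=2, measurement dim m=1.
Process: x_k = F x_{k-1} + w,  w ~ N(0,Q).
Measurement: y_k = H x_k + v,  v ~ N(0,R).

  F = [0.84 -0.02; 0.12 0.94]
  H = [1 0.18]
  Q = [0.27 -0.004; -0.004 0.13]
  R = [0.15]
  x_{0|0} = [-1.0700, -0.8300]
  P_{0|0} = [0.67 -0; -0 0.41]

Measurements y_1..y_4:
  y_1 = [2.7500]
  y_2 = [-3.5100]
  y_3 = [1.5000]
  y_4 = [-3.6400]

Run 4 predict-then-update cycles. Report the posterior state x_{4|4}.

step 1: x^-=[-0.8822, -0.9086]  P^-=[0.7429 0.0558; 0.0558 0.5019]  S=[0.9293]  K=[0.8103; 0.1573]  nu=[3.7957]  x^+=[2.1934, -0.3115]  P^+=[0.1328 -0.0626; -0.0626 0.4789]
step 2: x^-=[1.8487, -0.0296]  P^-=[0.3660 -0.0489; -0.0489 0.5410]  S=[0.5159]  K=[0.6924; 0.0939]  nu=[-5.3533]  x^+=[-1.8577, -0.5326]  P^+=[0.1187 -0.0825; -0.0825 0.5364]
step 3: x^-=[-1.5498, -0.7235]  P^-=[0.3567 -0.0670; -0.0670 0.5871]  S=[0.5016]  K=[0.6871; 0.0770]  nu=[3.1801]  x^+=[0.6352, -0.4786]  P^+=[0.1199 -0.0936; -0.0936 0.5841]
step 4: x^-=[0.5432, -0.3736]  P^-=[0.3580 -0.0766; -0.0766 0.6267]  S=[0.5007]  K=[0.6874; 0.0724]  nu=[-4.1159]  x^+=[-2.2861, -0.6716]  P^+=[0.1214 -0.1015; -0.1015 0.6241]

x_post = [-2.2861, -0.6716]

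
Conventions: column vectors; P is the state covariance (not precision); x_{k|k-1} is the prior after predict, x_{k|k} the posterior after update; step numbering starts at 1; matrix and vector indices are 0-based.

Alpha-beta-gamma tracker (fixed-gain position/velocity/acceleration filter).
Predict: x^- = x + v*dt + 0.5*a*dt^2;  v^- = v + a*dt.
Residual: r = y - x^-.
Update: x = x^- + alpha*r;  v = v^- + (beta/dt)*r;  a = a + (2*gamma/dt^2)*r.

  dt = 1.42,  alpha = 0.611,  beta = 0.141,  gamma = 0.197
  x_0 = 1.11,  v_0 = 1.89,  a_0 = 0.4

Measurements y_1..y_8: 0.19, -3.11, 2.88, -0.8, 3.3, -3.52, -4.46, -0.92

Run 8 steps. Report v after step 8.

step 1: x_pred=4.1971  r=-4.0071  x^+=1.7488  v^+=2.0601  a^+=-0.3830
step 2: x_pred=4.2880  r=-7.3980  x^+=-0.2322  v^+=0.7817  a^+=-1.8285
step 3: x_pred=-0.9657  r=3.8457  x^+=1.3840  v^+=-1.4329  a^+=-1.0771
step 4: x_pred=-1.7367  r=0.9367  x^+=-1.1644  v^+=-2.8694  a^+=-0.8941
step 5: x_pred=-6.1403  r=9.4403  x^+=-0.3723  v^+=-3.2016  a^+=0.9506
step 6: x_pred=-3.9602  r=0.4402  x^+=-3.6912  v^+=-1.8081  a^+=1.0366
step 7: x_pred=-5.2137  r=0.7537  x^+=-4.7532  v^+=-0.2613  a^+=1.1838
step 8: x_pred=-3.9307  r=3.0107  x^+=-2.0912  v^+=1.7187  a^+=1.7721

v_post = 1.7187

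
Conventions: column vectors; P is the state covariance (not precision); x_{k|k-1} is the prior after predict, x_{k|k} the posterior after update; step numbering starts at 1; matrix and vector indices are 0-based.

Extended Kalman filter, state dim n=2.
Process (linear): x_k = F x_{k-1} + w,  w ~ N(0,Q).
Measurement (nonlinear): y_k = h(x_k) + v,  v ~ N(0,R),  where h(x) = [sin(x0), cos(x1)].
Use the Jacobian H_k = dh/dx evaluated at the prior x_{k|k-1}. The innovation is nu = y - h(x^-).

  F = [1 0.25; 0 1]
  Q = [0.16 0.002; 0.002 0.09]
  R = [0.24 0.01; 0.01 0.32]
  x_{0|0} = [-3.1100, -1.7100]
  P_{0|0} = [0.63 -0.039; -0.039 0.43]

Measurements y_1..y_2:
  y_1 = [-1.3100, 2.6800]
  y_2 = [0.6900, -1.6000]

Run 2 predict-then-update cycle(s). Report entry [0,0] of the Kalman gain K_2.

step 1: x^-=[-3.5375, -1.7100]  P^-=[0.7974 0.0705; 0.0705 0.5200]  H_jac=[-0.9226 0.0000; 0.0000 0.9903]  S=[0.9188 -0.0544; -0.0544 0.8300]  K=[-0.7988 0.0317; -0.0342 0.6182]  nu=[-1.6956, 2.8188]  x^+=[-2.0935, 0.0906]  P^+=[0.2075 0.0022; 0.0022 0.1994]
step 2: x^-=[-2.0708, 0.0906]  P^-=[0.3810 0.0540; 0.0540 0.2894]  H_jac=[-0.4795 0.0000; 0.0000 -0.0904]  S=[0.3276 0.0123; 0.0123 0.3224]  K=[-0.5579 0.0062; -0.0762 -0.0783]  nu=[1.5676, -2.5959]  x^+=[-2.9614, 0.1744]  P^+=[0.2791 0.0398; 0.0398 0.2854]

K[0,0] = -0.5579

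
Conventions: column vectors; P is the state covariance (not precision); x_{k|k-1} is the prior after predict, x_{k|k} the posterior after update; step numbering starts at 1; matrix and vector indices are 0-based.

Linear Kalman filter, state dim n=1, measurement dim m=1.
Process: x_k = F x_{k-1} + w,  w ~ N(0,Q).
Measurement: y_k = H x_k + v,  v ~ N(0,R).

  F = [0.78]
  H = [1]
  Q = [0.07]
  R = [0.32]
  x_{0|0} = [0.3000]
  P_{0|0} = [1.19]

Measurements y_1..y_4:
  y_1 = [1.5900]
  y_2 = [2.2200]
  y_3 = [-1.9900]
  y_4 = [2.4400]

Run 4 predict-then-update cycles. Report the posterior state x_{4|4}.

x_post = [0.7902]

step 1: x^-=[0.2340]  P^-=[0.7940]  S=[1.1140]  K=[0.7127]  nu=[1.3560]  x^+=[1.2005]  P^+=[0.2281]
step 2: x^-=[0.9364]  P^-=[0.2088]  S=[0.5288]  K=[0.3948]  nu=[1.2836]  x^+=[1.4432]  P^+=[0.1263]
step 3: x^-=[1.1257]  P^-=[0.1469]  S=[0.4669]  K=[0.3146]  nu=[-3.1157]  x^+=[0.1456]  P^+=[0.1007]
step 4: x^-=[0.1135]  P^-=[0.1312]  S=[0.4512]  K=[0.2909]  nu=[2.3265]  x^+=[0.7902]  P^+=[0.0931]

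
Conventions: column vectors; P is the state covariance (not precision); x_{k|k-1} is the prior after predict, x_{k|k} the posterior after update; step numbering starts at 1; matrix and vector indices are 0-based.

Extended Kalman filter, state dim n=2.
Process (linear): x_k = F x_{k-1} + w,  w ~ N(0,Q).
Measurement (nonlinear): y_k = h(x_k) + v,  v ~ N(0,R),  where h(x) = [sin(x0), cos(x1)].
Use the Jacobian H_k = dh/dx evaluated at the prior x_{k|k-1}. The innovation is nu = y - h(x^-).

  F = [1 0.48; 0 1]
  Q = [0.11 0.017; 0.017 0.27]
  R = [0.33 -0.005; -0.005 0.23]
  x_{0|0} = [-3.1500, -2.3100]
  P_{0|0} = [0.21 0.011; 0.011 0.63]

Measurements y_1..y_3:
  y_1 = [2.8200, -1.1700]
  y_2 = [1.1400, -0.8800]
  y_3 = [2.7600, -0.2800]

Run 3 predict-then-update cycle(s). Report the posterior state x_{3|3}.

step 1: x^-=[-4.2588, -2.3100]  P^-=[0.4757 0.3304; 0.3304 0.9000]  H_jac=[-0.4382 0.0000; 0.0000 0.7390]  S=[0.4213 -0.1120; -0.1120 0.7215]  K=[-0.4222 0.2729; -0.1028 0.9059]  nu=[1.9211, -0.4963]  x^+=[-5.2053, -2.9571]  P^+=[0.3211 0.0878; 0.0878 0.2826]
step 2: x^-=[-6.6248, -2.9571]  P^-=[0.5805 0.2404; 0.2404 0.5526]  H_jac=[0.9422 0.0000; 0.0000 0.1834]  S=[0.8453 0.0366; 0.0366 0.2486]  K=[0.6434 0.0828; 0.2520 0.3707]  nu=[1.4750, 0.1030]  x^+=[-5.6672, -2.5473]  P^+=[0.2249 0.0863; 0.0863 0.4580]
step 3: x^-=[-6.8899, -2.5473]  P^-=[0.5233 0.3231; 0.3231 0.7280]  H_jac=[0.8215 0.0000; 0.0000 0.5599]  S=[0.6831 0.1436; 0.1436 0.4582]  K=[0.5848 0.2115; 0.2158 0.8219]  nu=[3.3302, 0.5485]  x^+=[-4.8265, -1.3779]  P^+=[0.2336 0.0817; 0.0817 0.3357]

x_post = [-4.8265, -1.3779]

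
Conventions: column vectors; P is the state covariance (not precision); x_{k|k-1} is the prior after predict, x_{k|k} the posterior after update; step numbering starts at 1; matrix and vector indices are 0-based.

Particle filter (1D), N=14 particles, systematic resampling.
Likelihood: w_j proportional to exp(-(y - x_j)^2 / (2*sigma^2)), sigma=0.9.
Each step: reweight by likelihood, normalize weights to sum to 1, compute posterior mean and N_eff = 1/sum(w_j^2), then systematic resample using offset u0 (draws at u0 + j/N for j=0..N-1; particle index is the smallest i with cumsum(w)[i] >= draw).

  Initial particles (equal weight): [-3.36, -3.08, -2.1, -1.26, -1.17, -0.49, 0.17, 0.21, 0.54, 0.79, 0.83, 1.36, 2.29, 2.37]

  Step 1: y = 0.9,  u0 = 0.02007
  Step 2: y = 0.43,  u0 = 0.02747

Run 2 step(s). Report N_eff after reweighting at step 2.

N_eff = 12.3608

step 1: w=[0.0000, 0.0000, 0.0006, 0.0090, 0.0113, 0.0485, 0.1150, 0.1191, 0.1475, 0.1586, 0.1593, 0.1403, 0.0485, 0.0421]  mean=0.7338  Neff=7.9295  idx=[4, 6, 6, 7, 8, 8, 8, 9, 9, 10, 10, 11, 11, 12]
step 2: w=[0.0187, 0.0870, 0.0870, 0.0881, 0.0901, 0.0901, 0.0901, 0.0838, 0.0838, 0.0822, 0.0822, 0.0532, 0.0532, 0.0107]  mean=0.6102  Neff=12.3608  idx=[1, 1, 2, 3, 4, 5, 5, 6, 7, 8, 9, 10, 11, 12]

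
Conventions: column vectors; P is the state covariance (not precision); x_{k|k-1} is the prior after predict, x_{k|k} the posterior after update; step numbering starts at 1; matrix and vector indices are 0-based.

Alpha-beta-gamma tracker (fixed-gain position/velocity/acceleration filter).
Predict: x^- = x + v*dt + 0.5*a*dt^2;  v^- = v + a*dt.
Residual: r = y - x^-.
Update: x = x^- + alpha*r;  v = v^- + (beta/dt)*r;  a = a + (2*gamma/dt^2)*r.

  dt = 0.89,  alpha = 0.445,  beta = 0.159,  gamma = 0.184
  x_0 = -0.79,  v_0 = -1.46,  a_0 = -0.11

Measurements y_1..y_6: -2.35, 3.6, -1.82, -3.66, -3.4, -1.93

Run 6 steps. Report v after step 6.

step 1: x_pred=-2.1330  r=-0.2170  x^+=-2.2295  v^+=-1.5967  a^+=-0.2108
step 2: x_pred=-3.7341  r=7.3341  x^+=-0.4704  v^+=-0.4741  a^+=3.1965
step 3: x_pred=0.3736  r=-2.1936  x^+=-0.6025  v^+=1.9789  a^+=2.1774
step 4: x_pred=2.0210  r=-5.6810  x^+=-0.5070  v^+=2.9018  a^+=-0.4620
step 5: x_pred=1.8926  r=-5.2926  x^+=-0.4626  v^+=1.5451  a^+=-2.9209
step 6: x_pred=-0.2442  r=-1.6858  x^+=-0.9944  v^+=-1.3556  a^+=-3.7041

v_post = -1.3556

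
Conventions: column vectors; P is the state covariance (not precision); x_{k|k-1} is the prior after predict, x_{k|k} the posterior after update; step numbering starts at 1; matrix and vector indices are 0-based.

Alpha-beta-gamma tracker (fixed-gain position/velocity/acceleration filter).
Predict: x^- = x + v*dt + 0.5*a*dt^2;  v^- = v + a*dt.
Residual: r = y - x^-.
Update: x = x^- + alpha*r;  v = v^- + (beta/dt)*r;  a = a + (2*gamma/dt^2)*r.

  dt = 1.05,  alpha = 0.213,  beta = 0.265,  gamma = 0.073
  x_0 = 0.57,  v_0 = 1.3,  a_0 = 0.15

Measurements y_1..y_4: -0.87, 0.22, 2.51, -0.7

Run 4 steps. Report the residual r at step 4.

resid = -1.9635

step 1: x_pred=2.0177  r=-2.8877  x^+=1.4026  v^+=0.7287  a^+=-0.2324
step 2: x_pred=2.0396  r=-1.8196  x^+=1.6521  v^+=0.0254  a^+=-0.4734
step 3: x_pred=1.4178  r=1.0922  x^+=1.6504  v^+=-0.1960  a^+=-0.3287
step 4: x_pred=1.2635  r=-1.9635  x^+=0.8453  v^+=-1.0367  a^+=-0.5888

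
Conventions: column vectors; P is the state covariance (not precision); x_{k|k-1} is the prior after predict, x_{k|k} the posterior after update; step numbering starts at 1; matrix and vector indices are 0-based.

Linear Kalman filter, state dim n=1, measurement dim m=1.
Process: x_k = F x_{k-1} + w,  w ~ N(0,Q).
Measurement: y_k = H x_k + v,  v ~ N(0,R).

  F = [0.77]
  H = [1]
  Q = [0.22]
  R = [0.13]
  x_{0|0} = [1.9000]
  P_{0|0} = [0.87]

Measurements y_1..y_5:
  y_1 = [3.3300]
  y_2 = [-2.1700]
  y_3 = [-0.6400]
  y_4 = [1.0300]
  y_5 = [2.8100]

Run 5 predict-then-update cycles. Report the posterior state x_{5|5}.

step 1: x^-=[1.4630]  P^-=[0.7358]  S=[0.8658]  K=[0.8499]  nu=[1.8670]  x^+=[3.0497]  P^+=[0.1105]
step 2: x^-=[2.3483]  P^-=[0.2855]  S=[0.4155]  K=[0.6871]  nu=[-4.5183]  x^+=[-0.7564]  P^+=[0.0893]
step 3: x^-=[-0.5824]  P^-=[0.2730]  S=[0.4030]  K=[0.6774]  nu=[-0.0576]  x^+=[-0.6214]  P^+=[0.0881]
step 4: x^-=[-0.4785]  P^-=[0.2722]  S=[0.4022]  K=[0.6768]  nu=[1.5085]  x^+=[0.5424]  P^+=[0.0880]
step 5: x^-=[0.4177]  P^-=[0.2722]  S=[0.4022]  K=[0.6767]  nu=[2.3923]  x^+=[2.0367]  P^+=[0.0880]

x_post = [2.0367]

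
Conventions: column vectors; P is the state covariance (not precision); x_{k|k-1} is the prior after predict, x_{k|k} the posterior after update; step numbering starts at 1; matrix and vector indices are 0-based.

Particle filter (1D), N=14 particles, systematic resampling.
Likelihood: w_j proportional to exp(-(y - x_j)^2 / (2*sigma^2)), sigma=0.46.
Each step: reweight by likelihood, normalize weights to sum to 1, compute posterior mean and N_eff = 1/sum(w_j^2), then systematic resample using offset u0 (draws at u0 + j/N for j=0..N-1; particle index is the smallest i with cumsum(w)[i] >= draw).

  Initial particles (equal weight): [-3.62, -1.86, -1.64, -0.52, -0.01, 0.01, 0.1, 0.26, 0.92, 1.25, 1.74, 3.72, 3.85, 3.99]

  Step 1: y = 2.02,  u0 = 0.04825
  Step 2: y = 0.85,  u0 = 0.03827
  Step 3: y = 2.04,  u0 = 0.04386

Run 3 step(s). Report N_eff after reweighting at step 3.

step 1: w=[0.0000, 0.0000, 0.0000, 0.0000, 0.0001, 0.0001, 0.0001, 0.0006, 0.0504, 0.2167, 0.7307, 0.0010, 0.0003, 0.0001]  mean=1.5940  Neff=1.7139  idx=[8, 9, 9, 9, 10, 10, 10, 10, 10, 10, 10, 10, 10, 10]
step 2: w=[0.2157, 0.1495, 0.1495, 0.1495, 0.0336, 0.0336, 0.0336, 0.0336, 0.0336, 0.0336, 0.0336, 0.0336, 0.0336, 0.0336]  mean=1.3433  Neff=8.0086  idx=[0, 0, 0, 1, 1, 2, 2, 3, 3, 4, 6, 8, 10, 13]
step 3: w=[0.0093, 0.0093, 0.0093, 0.0411, 0.0411, 0.0411, 0.0411, 0.0411, 0.0411, 0.1451, 0.1451, 0.1451, 0.1451, 0.1451]  mean=1.5964  Neff=8.6422  idx=[3, 5, 6, 8, 9, 9, 10, 10, 11, 11, 12, 12, 13, 13]

N_eff = 8.6422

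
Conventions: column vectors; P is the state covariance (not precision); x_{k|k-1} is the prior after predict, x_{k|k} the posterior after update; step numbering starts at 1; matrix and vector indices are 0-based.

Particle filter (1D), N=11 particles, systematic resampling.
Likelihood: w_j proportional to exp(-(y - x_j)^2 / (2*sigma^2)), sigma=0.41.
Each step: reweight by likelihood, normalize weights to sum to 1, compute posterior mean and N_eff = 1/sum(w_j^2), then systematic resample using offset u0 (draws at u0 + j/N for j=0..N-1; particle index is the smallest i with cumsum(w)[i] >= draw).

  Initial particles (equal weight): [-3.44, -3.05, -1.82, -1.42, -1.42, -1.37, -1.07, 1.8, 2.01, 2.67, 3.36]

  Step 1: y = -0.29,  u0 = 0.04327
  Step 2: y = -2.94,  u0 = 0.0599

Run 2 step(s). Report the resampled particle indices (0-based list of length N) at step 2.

step 1: w=[0.0000, 0.0000, 0.0039, 0.0932, 0.0932, 0.1294, 0.6804, 0.0000, 0.0000, 0.0000, 0.0000]  mean=-1.1769  Neff=2.0121  idx=[3, 4, 5, 5, 6, 6, 6, 6, 6, 6, 6]
step 2: w=[0.2883, 0.2883, 0.1821, 0.1821, 0.0085, 0.0085, 0.0085, 0.0085, 0.0085, 0.0085, 0.0085]  mean=-1.3811  Neff=4.2907  idx=[0, 0, 0, 1, 1, 1, 2, 2, 3, 3, 7]

resampled_idx = [0, 0, 0, 1, 1, 1, 2, 2, 3, 3, 7]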